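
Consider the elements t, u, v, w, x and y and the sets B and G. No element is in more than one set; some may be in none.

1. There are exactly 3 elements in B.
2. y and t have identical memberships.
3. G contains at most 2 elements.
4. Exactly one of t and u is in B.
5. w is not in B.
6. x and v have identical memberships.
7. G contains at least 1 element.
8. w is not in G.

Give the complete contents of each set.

B = {u, v, x}; G = {t, y}

From (5): w ∉ B.
From (8): w ∉ G.
Suppose t ∈ B: no assignment then satisfies all the clues, so t ∉ B.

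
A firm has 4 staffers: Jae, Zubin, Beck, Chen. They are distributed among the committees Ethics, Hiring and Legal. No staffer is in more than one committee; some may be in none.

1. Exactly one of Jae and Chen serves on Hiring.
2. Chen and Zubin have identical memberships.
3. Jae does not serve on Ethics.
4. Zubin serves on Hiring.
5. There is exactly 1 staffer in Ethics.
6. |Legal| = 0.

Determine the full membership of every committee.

Ethics = {Beck}; Hiring = {Chen, Zubin}; Legal = {}

From (3): Jae ∉ Ethics.
From (4): Zubin ∈ Hiring.
(2): Chen matches Zubin: Chen ∉ Ethics.
(2): Chen matches Zubin: Chen ∈ Hiring.
(5): only 1 candidates remain for Ethics, so all are in.
(6): Legal already has 0, so the rest are out.
(1) (exactly one): Jae ∉ Hiring.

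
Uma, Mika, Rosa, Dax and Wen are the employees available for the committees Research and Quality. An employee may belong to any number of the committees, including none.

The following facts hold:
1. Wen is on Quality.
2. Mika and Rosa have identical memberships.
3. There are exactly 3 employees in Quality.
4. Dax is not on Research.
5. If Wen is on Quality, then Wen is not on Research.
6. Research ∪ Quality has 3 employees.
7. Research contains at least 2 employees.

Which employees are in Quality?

Quality = {Mika, Rosa, Wen}

From (1): Wen ∈ Quality.
From (4): Dax ∉ Research.
(5): Wen ∉ Research.
Suppose Uma ∈ Quality: no assignment then satisfies all the clues, so Uma ∉ Quality.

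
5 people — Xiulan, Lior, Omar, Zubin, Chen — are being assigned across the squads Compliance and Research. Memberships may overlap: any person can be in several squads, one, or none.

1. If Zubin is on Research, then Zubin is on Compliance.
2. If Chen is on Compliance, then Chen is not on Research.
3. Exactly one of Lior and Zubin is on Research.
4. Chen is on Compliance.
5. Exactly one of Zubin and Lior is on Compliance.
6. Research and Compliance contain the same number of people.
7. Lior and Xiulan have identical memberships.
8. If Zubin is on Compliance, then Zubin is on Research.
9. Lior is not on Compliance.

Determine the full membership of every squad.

Compliance = {Chen, Zubin}; Research = {Omar, Zubin}

From (4): Chen ∈ Compliance.
From (9): Lior ∉ Compliance.
(2): Chen ∉ Research.
(5) (exactly one): Zubin ∈ Compliance.
(7): Xiulan matches Lior: Xiulan ∉ Compliance.
(8): Zubin ∈ Research.
(3) (exactly one): Lior ∉ Research.
(7): Xiulan matches Lior: Xiulan ∉ Research.
Suppose Omar ∈ Compliance: no assignment then satisfies all the clues, so Omar ∉ Compliance.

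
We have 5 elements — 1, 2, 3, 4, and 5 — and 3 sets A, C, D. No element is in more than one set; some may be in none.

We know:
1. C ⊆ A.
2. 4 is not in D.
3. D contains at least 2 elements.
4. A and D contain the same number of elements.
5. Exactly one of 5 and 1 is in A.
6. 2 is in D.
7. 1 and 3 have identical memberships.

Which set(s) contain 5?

5: D

From (2): 4 ∉ D.
From (6): 2 ∈ D.
Suppose 5 ∈ A: no assignment then satisfies all the clues, so 5 ∉ A.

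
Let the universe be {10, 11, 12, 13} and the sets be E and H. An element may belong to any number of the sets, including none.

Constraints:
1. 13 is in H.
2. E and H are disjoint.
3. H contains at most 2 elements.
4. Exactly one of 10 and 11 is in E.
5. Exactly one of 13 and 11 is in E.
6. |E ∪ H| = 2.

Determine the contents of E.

E = {11}

From (1): 13 ∈ H.
(2) (disjoint): 13 ∉ E.
(5) (exactly one): 11 ∈ E.
(2) (disjoint): 11 ∉ H.
(4) (exactly one): 10 ∉ E.
Suppose 12 ∈ E: no assignment then satisfies all the clues, so 12 ∉ E.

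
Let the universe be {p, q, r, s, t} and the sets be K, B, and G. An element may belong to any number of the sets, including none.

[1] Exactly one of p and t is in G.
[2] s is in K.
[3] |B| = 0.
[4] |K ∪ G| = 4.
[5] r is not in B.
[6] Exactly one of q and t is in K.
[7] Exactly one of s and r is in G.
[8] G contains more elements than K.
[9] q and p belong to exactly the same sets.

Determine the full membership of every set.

K = {s, t}; B = {}; G = {p, q, s}

From (2): s ∈ K.
From (5): r ∉ B.
(3): B already has 0, so the rest are out.
Suppose p ∈ K: no assignment then satisfies all the clues, so p ∉ K.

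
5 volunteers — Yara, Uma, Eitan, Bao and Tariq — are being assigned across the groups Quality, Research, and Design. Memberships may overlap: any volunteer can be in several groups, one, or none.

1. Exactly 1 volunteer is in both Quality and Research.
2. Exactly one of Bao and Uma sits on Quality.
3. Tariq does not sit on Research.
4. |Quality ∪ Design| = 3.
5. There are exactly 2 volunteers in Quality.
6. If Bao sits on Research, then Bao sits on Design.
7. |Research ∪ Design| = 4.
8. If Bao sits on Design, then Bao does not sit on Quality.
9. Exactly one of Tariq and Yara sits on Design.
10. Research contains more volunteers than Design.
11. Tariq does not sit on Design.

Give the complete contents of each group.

Quality = {Uma, Yara}; Research = {Bao, Eitan, Uma}; Design = {Bao, Yara}

From (3): Tariq ∉ Research.
From (11): Tariq ∉ Design.
(9) (exactly one): Yara ∈ Design.
Suppose Yara ∉ Quality: no assignment then satisfies all the clues, so Yara ∈ Quality.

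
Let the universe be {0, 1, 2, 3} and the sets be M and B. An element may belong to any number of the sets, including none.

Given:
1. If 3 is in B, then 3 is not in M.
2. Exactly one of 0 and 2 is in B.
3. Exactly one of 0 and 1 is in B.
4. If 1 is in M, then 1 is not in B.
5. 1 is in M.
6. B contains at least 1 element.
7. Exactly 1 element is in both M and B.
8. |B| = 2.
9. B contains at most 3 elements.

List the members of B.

B = {0, 3}

From (5): 1 ∈ M.
(4): 1 ∉ B.
(3) (exactly one): 0 ∈ B.
(2) (exactly one): 2 ∉ B.
(8): only 2 candidates remain for B, so all are in.
(1): 3 ∉ M.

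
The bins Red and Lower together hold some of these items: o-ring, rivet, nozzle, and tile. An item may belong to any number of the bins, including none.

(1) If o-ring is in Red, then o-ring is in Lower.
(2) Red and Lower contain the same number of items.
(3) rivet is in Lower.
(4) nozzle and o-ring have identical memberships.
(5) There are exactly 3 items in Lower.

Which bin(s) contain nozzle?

nozzle: Lower, Red

From (3): rivet ∈ Lower.
Suppose nozzle ∉ Red: no assignment then satisfies all the clues, so nozzle ∈ Red.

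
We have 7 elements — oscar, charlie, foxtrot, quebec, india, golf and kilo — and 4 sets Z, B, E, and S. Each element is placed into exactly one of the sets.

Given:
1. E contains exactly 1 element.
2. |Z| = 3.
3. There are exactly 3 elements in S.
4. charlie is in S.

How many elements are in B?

0

From (4): charlie ∈ S.
Suppose oscar ∈ B: no assignment then satisfies all the clues, so oscar ∉ B.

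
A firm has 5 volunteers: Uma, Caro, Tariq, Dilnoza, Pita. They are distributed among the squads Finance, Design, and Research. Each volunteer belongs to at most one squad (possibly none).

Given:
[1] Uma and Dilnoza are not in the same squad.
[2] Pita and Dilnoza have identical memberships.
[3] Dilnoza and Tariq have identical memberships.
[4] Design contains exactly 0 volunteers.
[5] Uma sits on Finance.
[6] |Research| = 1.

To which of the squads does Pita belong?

From (5): Uma ∈ Finance.
(1): Dilnoza ∉ Finance.
(2): Pita matches Dilnoza: Pita ∉ Finance.
(3): Tariq matches Dilnoza: Tariq ∉ Finance.
(4): Design already has 0, so the rest are out.
Suppose Pita ∈ Research: no assignment then satisfies all the clues, so Pita ∉ Research.

Pita: none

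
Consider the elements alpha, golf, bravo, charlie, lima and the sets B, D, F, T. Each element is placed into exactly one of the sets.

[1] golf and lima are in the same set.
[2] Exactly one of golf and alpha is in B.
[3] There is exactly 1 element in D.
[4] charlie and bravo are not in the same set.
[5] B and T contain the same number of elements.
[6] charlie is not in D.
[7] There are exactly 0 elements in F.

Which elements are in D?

D = {bravo}

From (6): charlie ∉ D.
(7): F already has 0, so the rest are out.
Suppose alpha ∈ D: no assignment then satisfies all the clues, so alpha ∉ D.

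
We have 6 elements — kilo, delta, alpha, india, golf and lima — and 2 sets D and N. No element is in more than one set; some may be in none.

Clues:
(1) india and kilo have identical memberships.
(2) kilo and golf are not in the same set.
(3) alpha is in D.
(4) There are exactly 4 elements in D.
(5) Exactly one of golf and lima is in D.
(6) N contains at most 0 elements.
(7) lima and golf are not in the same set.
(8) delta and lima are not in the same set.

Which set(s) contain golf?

golf: none

From (3): alpha ∈ D.
(6): N already has 0, so the rest are out.
Suppose golf ∈ D: no assignment then satisfies all the clues, so golf ∉ D.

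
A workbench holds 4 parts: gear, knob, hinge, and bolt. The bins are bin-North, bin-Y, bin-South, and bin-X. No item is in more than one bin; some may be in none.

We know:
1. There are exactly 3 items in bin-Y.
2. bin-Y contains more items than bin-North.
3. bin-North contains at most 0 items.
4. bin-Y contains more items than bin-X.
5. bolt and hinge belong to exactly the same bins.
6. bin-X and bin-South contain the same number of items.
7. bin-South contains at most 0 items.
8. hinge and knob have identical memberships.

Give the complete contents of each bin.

(3): bin-North already has 0, so the rest are out.
(7): bin-South already has 0, so the rest are out.
Suppose gear ∈ bin-Y: no assignment then satisfies all the clues, so gear ∉ bin-Y.

bin-North = {}; bin-Y = {bolt, hinge, knob}; bin-South = {}; bin-X = {}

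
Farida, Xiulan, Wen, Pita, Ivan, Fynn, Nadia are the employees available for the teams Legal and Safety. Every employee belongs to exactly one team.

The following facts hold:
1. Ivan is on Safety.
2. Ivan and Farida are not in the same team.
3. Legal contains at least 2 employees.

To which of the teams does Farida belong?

From (1): Ivan ∈ Safety.
(2): Farida ∉ Safety.
Only one team left: Farida ∈ Legal.

Farida: Legal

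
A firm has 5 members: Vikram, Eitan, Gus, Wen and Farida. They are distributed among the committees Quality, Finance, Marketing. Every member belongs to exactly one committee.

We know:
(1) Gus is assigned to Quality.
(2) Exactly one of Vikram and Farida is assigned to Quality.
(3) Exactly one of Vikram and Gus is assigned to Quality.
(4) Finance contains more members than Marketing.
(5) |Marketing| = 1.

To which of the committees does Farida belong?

Farida: Quality

From (1): Gus ∈ Quality.
(3) (exactly one): Vikram ∉ Quality.
(2) (exactly one): Farida ∈ Quality.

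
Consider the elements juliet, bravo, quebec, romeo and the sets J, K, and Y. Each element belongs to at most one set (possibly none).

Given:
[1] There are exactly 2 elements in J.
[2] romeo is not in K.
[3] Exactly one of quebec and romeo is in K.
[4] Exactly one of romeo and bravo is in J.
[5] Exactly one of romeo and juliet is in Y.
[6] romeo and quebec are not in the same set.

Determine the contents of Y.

Y = {romeo}

From (2): romeo ∉ K.
(3) (exactly one): quebec ∈ K.
Suppose juliet ∈ Y: no assignment then satisfies all the clues, so juliet ∉ Y.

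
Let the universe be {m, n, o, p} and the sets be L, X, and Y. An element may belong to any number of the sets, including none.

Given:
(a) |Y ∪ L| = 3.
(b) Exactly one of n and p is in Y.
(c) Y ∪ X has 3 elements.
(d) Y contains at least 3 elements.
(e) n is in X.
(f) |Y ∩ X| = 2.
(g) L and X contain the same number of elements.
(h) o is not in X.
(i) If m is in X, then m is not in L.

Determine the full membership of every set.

L = {n, o}; X = {m, n}; Y = {m, n, o}

From (e): n ∈ X.
From (h): o ∉ X.
Suppose m ∈ L: no assignment then satisfies all the clues, so m ∉ L.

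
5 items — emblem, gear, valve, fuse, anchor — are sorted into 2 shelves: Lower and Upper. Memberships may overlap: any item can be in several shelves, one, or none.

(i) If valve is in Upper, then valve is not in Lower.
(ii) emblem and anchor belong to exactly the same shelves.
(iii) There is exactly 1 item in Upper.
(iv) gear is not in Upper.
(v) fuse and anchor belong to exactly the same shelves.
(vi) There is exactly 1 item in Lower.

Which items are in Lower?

Lower = {gear}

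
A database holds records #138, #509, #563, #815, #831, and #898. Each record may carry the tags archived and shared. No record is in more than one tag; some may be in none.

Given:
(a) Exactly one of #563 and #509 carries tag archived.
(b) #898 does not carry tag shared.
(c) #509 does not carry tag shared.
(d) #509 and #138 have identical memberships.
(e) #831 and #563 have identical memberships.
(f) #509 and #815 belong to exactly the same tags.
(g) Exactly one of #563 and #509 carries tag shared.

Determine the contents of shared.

shared = {#563, #831}

From (b): #898 ∉ shared.
From (c): #509 ∉ shared.
(d): #138 matches #509: #138 ∉ shared.
(f): #815 matches #509: #815 ∉ shared.
(g) (exactly one): #563 ∈ shared.
(a) (exactly one): #509 ∈ archived.
(d): #138 matches #509: #138 ∈ archived.
(e): #831 matches #563: #831 ∉ archived.
(e): #831 matches #563: #831 ∈ shared.
(f): #815 matches #509: #815 ∈ archived.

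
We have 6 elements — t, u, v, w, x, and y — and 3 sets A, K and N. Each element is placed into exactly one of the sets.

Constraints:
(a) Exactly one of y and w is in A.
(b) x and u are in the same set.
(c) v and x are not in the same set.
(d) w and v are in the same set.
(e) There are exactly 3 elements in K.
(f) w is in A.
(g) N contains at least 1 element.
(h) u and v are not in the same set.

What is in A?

A = {v, w}

From (f): w ∈ A.
(a) (exactly one): y ∉ A.
(d): v matches w: v ∈ A.
(h): u ∉ A.
(b): x matches u: x ∉ A.
Suppose t ∈ A: no assignment then satisfies all the clues, so t ∉ A.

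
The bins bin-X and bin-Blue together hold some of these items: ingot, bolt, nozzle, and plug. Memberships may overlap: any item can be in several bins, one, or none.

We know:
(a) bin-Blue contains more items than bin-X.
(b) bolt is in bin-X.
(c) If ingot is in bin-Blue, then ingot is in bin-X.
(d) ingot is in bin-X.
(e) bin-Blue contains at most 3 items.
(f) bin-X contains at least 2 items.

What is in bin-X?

bin-X = {bolt, ingot}

From (b): bolt ∈ bin-X.
From (d): ingot ∈ bin-X.
Suppose nozzle ∈ bin-X: no assignment then satisfies all the clues, so nozzle ∉ bin-X.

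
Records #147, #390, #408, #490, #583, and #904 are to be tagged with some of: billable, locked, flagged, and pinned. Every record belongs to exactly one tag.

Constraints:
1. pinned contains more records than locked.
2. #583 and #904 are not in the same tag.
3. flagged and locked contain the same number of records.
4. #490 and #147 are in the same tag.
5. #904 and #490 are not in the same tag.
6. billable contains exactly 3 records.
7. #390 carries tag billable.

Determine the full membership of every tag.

billable = {#390, #408, #904}; locked = {}; flagged = {}; pinned = {#147, #490, #583}

From (7): #390 ∈ billable.
Suppose #147 ∈ billable: no assignment then satisfies all the clues, so #147 ∉ billable.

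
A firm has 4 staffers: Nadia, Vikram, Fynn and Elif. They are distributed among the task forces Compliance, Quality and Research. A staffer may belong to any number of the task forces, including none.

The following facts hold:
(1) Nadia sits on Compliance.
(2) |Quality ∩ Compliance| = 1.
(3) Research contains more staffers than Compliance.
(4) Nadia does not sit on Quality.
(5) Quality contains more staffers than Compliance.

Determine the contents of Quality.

Quality = {Elif, Fynn, Vikram}

From (1): Nadia ∈ Compliance.
From (4): Nadia ∉ Quality.
Suppose Vikram ∉ Quality: no assignment then satisfies all the clues, so Vikram ∈ Quality.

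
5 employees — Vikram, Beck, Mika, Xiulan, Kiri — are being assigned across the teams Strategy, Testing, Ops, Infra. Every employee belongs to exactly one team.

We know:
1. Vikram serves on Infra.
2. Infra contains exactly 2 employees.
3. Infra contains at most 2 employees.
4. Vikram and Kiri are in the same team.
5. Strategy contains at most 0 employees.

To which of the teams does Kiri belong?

Kiri: Infra

From (1): Vikram ∈ Infra.
(4): Kiri matches Vikram: Kiri ∉ Strategy.
(4): Kiri matches Vikram: Kiri ∉ Testing.
(4): Kiri matches Vikram: Kiri ∉ Ops.
(4): Kiri matches Vikram: Kiri ∈ Infra.
(5): Strategy already has 0, so the rest are out.
(2): Infra already has 2, so the rest are out.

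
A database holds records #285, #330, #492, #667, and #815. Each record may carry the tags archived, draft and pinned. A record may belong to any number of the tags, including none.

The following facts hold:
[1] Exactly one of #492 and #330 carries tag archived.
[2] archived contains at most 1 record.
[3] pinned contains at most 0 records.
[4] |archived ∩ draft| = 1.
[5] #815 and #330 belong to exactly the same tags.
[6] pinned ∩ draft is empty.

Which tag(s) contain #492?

#492: archived, draft

(3): pinned already has 0, so the rest are out.
Suppose #492 ∉ archived: no assignment then satisfies all the clues, so #492 ∈ archived.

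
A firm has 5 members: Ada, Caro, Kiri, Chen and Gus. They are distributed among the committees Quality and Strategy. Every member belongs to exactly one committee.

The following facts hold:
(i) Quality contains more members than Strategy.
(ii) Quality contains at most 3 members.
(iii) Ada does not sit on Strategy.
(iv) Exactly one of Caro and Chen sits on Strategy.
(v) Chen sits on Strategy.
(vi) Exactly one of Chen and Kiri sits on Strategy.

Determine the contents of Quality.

Quality = {Ada, Caro, Kiri}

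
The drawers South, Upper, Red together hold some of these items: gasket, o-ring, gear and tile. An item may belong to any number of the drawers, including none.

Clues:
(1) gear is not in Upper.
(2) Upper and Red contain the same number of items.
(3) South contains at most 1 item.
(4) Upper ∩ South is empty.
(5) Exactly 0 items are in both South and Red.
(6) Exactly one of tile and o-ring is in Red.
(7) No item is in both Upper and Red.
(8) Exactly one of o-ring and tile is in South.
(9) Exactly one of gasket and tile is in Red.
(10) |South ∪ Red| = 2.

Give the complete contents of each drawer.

South = {o-ring}; Upper = {gasket}; Red = {tile}

From (1): gear ∉ Upper.
Suppose gasket ∈ South: no assignment then satisfies all the clues, so gasket ∉ South.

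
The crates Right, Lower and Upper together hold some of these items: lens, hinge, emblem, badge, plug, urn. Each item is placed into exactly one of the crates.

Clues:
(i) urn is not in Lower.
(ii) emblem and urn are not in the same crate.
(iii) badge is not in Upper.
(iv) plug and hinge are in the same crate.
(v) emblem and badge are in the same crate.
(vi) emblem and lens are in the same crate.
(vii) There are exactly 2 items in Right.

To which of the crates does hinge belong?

hinge: Right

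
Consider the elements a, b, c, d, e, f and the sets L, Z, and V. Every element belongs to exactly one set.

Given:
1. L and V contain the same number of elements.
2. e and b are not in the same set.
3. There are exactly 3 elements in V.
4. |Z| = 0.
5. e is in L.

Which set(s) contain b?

From (5): e ∈ L.
(2): b ∉ L.
(4): Z already has 0, so the rest are out.
Only one set left: b ∈ V.

b: V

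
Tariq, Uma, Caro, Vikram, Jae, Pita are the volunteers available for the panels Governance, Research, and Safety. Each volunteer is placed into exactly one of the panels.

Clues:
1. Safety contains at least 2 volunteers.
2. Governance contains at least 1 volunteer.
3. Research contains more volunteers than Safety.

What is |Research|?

3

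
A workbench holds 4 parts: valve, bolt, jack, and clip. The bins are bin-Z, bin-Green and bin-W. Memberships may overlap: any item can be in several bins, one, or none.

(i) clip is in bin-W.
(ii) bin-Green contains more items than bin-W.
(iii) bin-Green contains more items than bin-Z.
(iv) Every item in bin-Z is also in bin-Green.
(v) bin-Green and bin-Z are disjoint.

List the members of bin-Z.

bin-Z = {}

From (i): clip ∈ bin-W.
Suppose valve ∈ bin-Z: no assignment then satisfies all the clues, so valve ∉ bin-Z.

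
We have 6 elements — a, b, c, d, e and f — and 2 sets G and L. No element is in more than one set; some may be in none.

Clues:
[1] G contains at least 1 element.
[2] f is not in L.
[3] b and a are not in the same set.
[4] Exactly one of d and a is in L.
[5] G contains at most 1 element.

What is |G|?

1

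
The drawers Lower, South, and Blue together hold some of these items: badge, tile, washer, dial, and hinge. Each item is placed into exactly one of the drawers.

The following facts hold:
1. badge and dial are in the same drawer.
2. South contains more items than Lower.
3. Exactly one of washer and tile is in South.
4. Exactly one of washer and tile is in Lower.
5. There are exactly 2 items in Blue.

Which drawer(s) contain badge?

badge: Blue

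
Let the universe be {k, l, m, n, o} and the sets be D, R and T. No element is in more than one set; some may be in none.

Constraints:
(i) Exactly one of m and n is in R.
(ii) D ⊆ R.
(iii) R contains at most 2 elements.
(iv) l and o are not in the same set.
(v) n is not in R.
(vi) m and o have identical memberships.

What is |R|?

From (v): n ∉ R.
(i) (exactly one): m ∈ R.
(ii) contrapositive: n ∉ D.
(vi): o matches m: o ∉ D.
(vi): o matches m: o ∈ R.
(iii): R already has 2, so the rest are out.
(ii) contrapositive: k ∉ D.
(ii) contrapositive: l ∉ D.

2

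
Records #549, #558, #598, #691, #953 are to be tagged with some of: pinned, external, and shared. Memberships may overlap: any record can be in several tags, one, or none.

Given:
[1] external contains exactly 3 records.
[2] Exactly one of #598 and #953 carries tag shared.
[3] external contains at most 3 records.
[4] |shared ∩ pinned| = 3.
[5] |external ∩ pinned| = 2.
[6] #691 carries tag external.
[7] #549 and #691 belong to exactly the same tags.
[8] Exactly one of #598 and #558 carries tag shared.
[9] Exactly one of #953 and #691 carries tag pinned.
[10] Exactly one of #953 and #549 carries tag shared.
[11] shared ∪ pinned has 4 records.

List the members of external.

external = {#549, #691, #953}

From (6): #691 ∈ external.
(7): #549 matches #691: #549 ∈ external.
Suppose #558 ∈ external: no assignment then satisfies all the clues, so #558 ∉ external.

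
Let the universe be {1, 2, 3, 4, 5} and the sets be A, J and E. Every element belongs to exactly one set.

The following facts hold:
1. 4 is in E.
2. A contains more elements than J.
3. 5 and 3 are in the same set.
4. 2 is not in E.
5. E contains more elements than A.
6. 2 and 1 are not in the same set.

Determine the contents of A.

A = {2}

From (1): 4 ∈ E.
From (4): 2 ∉ E.
Suppose 1 ∈ A: no assignment then satisfies all the clues, so 1 ∉ A.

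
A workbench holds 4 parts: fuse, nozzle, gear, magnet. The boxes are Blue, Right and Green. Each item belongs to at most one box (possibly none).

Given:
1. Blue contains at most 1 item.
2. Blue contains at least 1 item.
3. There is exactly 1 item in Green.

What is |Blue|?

1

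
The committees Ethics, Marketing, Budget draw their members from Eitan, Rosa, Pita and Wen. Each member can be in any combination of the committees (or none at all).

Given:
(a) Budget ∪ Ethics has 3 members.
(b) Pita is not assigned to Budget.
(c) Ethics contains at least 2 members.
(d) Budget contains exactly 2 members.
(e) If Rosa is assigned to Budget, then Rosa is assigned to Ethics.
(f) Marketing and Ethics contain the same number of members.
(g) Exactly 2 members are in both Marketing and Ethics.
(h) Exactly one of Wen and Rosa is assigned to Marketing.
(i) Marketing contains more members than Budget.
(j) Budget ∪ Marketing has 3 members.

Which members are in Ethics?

Ethics = {Eitan, Rosa, Wen}

From (b): Pita ∉ Budget.
Suppose Eitan ∉ Ethics: no assignment then satisfies all the clues, so Eitan ∈ Ethics.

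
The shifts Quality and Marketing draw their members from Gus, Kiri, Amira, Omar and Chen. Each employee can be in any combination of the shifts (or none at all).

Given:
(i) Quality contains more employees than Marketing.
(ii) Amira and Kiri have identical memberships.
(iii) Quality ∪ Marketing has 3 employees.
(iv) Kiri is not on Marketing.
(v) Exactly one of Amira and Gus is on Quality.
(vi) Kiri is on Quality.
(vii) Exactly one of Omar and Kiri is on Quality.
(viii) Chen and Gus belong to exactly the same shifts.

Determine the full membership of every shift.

From (iv): Kiri ∉ Marketing.
From (vi): Kiri ∈ Quality.
(ii): Amira matches Kiri: Amira ∈ Quality.
(ii): Amira matches Kiri: Amira ∉ Marketing.
(v) (exactly one): Gus ∉ Quality.
(vii) (exactly one): Omar ∉ Quality.
(viii): Chen matches Gus: Chen ∉ Quality.
Suppose Gus ∈ Marketing: no assignment then satisfies all the clues, so Gus ∉ Marketing.

Quality = {Amira, Kiri}; Marketing = {Omar}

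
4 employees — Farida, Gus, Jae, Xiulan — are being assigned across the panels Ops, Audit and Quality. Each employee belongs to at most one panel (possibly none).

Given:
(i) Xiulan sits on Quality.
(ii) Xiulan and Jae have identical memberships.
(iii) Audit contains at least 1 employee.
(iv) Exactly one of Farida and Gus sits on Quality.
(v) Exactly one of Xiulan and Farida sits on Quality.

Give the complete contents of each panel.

Ops = {}; Audit = {Farida}; Quality = {Gus, Jae, Xiulan}

From (i): Xiulan ∈ Quality.
(ii): Jae matches Xiulan: Jae ∉ Ops.
(ii): Jae matches Xiulan: Jae ∉ Audit.
(ii): Jae matches Xiulan: Jae ∈ Quality.
(v) (exactly one): Farida ∉ Quality.
(iv) (exactly one): Gus ∈ Quality.
(iii): only 1 candidates remain for Audit, so all are in.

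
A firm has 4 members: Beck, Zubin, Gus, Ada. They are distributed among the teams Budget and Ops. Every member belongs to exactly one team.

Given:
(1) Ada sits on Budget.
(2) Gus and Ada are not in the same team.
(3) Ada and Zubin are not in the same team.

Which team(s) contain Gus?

From (1): Ada ∈ Budget.
(2): Gus ∉ Budget.
(3): Zubin ∉ Budget.
Only one team left: Zubin ∈ Ops.
Only one team left: Gus ∈ Ops.

Gus: Ops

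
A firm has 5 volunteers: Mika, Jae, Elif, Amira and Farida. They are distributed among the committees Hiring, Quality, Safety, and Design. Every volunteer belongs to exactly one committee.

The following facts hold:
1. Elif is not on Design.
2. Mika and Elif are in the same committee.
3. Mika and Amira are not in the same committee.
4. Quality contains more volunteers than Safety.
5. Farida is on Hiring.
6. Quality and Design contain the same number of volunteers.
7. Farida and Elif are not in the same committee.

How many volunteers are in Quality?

From (1): Elif ∉ Design.
From (5): Farida ∈ Hiring.
(2): Mika matches Elif: Mika ∉ Design.
(7): Elif ∉ Hiring.
(2): Mika matches Elif: Mika ∉ Hiring.
Suppose Mika ∉ Quality: no assignment then satisfies all the clues, so Mika ∈ Quality.

2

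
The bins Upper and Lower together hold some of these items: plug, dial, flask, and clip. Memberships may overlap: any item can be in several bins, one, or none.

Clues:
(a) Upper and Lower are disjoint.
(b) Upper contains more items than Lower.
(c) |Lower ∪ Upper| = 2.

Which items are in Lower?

Lower = {}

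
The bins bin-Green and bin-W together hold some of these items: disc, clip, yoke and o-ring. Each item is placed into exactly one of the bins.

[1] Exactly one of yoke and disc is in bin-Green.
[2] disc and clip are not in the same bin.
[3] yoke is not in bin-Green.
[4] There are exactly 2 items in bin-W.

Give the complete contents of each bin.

From (3): yoke ∉ bin-Green.
(1) (exactly one): disc ∈ bin-Green.
(2): clip ∉ bin-Green.
Only one bin left: clip ∈ bin-W.
Only one bin left: yoke ∈ bin-W.
(4): bin-W already has 2, so the rest are out.
Only one bin left: o-ring ∈ bin-Green.

bin-Green = {disc, o-ring}; bin-W = {clip, yoke}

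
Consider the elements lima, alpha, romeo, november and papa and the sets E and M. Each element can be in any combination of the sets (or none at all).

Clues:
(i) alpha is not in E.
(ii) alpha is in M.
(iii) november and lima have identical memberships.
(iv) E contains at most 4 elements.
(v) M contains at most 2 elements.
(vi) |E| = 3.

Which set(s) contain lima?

lima: E

From (i): alpha ∉ E.
From (ii): alpha ∈ M.
Suppose lima ∉ E: no assignment then satisfies all the clues, so lima ∈ E.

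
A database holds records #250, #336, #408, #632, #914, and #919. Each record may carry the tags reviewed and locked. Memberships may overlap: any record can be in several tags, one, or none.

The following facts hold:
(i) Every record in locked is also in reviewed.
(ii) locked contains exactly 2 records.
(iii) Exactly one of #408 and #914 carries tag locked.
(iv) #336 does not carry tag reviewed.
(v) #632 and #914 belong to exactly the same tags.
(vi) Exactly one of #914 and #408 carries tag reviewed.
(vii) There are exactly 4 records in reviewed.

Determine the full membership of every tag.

reviewed = {#250, #632, #914, #919}; locked = {#632, #914}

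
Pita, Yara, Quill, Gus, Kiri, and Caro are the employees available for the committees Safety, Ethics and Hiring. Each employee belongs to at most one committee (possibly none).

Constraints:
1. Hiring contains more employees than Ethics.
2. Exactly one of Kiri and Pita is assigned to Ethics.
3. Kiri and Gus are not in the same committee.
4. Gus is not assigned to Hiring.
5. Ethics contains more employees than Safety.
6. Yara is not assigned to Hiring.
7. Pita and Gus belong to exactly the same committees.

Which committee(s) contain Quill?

Quill: Hiring

From (4): Gus ∉ Hiring.
From (6): Yara ∉ Hiring.
(7): Pita matches Gus: Pita ∉ Hiring.
Suppose Quill ∈ Safety: no assignment then satisfies all the clues, so Quill ∉ Safety.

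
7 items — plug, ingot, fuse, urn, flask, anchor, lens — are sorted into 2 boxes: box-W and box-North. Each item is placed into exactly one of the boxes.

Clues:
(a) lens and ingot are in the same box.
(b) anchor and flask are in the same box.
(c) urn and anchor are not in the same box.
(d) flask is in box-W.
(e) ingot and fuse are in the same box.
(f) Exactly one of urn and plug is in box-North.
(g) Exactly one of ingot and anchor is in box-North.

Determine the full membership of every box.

box-W = {anchor, flask, plug}; box-North = {fuse, ingot, lens, urn}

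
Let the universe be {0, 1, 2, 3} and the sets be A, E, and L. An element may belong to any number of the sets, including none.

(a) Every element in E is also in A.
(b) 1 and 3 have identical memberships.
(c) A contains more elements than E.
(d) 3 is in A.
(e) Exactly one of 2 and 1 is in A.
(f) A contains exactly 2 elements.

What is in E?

E = {}

From (d): 3 ∈ A.
(b): 1 matches 3: 1 ∈ A.
(e) (exactly one): 2 ∉ A.
(f): A already has 2, so the rest are out.
(a) contrapositive: 0 ∉ E.
(a) contrapositive: 2 ∉ E.
Suppose 1 ∈ E: no assignment then satisfies all the clues, so 1 ∉ E.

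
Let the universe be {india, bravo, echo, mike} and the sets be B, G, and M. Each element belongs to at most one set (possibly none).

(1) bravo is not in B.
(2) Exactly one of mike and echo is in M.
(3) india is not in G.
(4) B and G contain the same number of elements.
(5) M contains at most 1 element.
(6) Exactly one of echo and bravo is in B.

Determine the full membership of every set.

From (1): bravo ∉ B.
From (3): india ∉ G.
(6) (exactly one): echo ∈ B.
(2) (exactly one): mike ∈ M.
(5): M already has 1, so the rest are out.
Suppose india ∈ B: no assignment then satisfies all the clues, so india ∉ B.

B = {echo}; G = {bravo}; M = {mike}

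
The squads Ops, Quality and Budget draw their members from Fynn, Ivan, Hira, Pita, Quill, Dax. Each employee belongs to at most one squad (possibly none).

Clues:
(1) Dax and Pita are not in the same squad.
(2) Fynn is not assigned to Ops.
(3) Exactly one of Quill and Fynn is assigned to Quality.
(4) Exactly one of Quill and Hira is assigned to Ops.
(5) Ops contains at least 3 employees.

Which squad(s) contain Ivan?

Ivan: Ops

From (2): Fynn ∉ Ops.
Suppose Ivan ∉ Ops: no assignment then satisfies all the clues, so Ivan ∈ Ops.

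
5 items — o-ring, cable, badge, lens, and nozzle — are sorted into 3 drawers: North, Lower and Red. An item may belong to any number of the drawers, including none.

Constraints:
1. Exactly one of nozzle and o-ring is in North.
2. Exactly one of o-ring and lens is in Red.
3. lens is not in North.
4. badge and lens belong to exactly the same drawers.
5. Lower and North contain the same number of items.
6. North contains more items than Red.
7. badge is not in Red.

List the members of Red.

Red = {o-ring}

From (3): lens ∉ North.
From (7): badge ∉ Red.
(4): badge matches lens: badge ∉ North.
(4): lens matches badge: lens ∉ Red.
(2) (exactly one): o-ring ∈ Red.
Suppose cable ∈ Red: no assignment then satisfies all the clues, so cable ∉ Red.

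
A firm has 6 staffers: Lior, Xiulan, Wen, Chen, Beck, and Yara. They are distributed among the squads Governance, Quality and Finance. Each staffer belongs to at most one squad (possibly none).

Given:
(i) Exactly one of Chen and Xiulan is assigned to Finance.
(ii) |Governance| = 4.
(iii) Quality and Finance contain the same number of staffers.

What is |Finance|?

1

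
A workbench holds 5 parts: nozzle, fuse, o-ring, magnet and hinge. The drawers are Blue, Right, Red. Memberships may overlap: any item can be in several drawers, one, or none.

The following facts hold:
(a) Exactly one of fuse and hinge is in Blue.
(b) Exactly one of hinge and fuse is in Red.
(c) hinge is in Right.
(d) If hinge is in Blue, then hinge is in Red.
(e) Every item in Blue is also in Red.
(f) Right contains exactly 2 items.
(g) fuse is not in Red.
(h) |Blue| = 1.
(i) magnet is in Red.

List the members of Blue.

Blue = {hinge}

From (c): hinge ∈ Right.
From (g): fuse ∉ Red.
From (i): magnet ∈ Red.
(b) (exactly one): hinge ∈ Red.
(e) contrapositive: fuse ∉ Blue.
(a) (exactly one): hinge ∈ Blue.
(h): Blue already has 1, so the rest are out.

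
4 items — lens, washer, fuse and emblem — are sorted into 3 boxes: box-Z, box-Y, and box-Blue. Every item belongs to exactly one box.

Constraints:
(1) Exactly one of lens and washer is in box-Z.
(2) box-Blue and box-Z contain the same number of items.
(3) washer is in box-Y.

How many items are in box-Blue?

1

From (3): washer ∈ box-Y.
(1) (exactly one): lens ∈ box-Z.
Suppose fuse ∈ box-Z: no assignment then satisfies all the clues, so fuse ∉ box-Z.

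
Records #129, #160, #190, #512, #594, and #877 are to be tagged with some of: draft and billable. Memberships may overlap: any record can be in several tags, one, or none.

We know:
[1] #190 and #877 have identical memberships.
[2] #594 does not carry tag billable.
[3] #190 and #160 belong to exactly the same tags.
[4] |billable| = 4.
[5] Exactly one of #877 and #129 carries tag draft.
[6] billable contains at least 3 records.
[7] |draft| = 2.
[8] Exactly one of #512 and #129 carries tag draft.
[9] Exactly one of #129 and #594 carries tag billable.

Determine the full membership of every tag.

draft = {#129, #594}; billable = {#129, #160, #190, #877}

From (2): #594 ∉ billable.
(9) (exactly one): #129 ∈ billable.
Suppose #129 ∉ draft: no assignment then satisfies all the clues, so #129 ∈ draft.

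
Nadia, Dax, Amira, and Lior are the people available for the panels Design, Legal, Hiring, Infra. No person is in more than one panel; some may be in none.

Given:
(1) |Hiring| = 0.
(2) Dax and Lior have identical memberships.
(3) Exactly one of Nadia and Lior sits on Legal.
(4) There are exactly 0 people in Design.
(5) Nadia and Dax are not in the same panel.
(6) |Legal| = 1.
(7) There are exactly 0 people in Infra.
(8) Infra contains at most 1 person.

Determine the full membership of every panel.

Design = {}; Legal = {Nadia}; Hiring = {}; Infra = {}

(1): Hiring already has 0, so the rest are out.
(4): Design already has 0, so the rest are out.
(7): Infra already has 0, so the rest are out.
Suppose Nadia ∉ Legal: no assignment then satisfies all the clues, so Nadia ∈ Legal.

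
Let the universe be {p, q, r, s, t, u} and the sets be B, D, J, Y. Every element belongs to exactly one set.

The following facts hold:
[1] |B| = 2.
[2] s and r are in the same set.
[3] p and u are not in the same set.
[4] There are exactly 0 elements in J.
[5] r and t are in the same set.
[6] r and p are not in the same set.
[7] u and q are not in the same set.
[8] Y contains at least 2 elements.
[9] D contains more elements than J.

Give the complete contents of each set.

B = {p, q}; D = {u}; J = {}; Y = {r, s, t}

(4): J already has 0, so the rest are out.
Suppose p ∉ B: no assignment then satisfies all the clues, so p ∈ B.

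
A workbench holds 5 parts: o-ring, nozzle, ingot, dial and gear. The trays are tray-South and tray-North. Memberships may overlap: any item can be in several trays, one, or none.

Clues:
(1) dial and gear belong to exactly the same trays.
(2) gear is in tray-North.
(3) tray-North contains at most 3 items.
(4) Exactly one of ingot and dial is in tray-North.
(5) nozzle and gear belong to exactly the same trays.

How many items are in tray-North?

3

From (2): gear ∈ tray-North.
(1): dial matches gear: dial ∈ tray-North.
(4) (exactly one): ingot ∉ tray-North.
(5): nozzle matches gear: nozzle ∈ tray-North.
(3): tray-North already has 3, so the rest are out.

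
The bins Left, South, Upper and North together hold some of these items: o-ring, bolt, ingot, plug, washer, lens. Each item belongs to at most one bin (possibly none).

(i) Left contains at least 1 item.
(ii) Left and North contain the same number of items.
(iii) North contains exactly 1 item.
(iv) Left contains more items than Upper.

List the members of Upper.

Upper = {}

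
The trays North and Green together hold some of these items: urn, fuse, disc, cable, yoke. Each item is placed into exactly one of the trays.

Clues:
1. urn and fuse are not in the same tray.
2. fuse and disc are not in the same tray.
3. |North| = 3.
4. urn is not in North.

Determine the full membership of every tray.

North = {cable, fuse, yoke}; Green = {disc, urn}

From (4): urn ∉ North.
Only one tray left: urn ∈ Green.
(1): fuse ∉ Green.
Only one tray left: fuse ∈ North.
(2): disc ∉ North.
(3): only 3 candidates remain for North, so all are in.
Only one tray left: disc ∈ Green.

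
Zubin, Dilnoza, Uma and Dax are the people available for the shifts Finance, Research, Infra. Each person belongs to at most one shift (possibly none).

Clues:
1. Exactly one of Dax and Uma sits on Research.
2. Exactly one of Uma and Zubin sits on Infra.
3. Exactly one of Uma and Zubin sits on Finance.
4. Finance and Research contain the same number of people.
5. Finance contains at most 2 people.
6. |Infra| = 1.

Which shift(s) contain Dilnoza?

Dilnoza: none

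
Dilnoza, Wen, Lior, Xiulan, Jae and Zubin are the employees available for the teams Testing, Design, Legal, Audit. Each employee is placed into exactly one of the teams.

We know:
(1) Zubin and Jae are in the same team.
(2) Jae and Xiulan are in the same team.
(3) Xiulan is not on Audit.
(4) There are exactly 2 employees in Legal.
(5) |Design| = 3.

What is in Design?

Design = {Jae, Xiulan, Zubin}

From (3): Xiulan ∉ Audit.
(2): Jae matches Xiulan: Jae ∉ Audit.
(1): Zubin matches Jae: Zubin ∉ Audit.
Suppose Dilnoza ∈ Design: no assignment then satisfies all the clues, so Dilnoza ∉ Design.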